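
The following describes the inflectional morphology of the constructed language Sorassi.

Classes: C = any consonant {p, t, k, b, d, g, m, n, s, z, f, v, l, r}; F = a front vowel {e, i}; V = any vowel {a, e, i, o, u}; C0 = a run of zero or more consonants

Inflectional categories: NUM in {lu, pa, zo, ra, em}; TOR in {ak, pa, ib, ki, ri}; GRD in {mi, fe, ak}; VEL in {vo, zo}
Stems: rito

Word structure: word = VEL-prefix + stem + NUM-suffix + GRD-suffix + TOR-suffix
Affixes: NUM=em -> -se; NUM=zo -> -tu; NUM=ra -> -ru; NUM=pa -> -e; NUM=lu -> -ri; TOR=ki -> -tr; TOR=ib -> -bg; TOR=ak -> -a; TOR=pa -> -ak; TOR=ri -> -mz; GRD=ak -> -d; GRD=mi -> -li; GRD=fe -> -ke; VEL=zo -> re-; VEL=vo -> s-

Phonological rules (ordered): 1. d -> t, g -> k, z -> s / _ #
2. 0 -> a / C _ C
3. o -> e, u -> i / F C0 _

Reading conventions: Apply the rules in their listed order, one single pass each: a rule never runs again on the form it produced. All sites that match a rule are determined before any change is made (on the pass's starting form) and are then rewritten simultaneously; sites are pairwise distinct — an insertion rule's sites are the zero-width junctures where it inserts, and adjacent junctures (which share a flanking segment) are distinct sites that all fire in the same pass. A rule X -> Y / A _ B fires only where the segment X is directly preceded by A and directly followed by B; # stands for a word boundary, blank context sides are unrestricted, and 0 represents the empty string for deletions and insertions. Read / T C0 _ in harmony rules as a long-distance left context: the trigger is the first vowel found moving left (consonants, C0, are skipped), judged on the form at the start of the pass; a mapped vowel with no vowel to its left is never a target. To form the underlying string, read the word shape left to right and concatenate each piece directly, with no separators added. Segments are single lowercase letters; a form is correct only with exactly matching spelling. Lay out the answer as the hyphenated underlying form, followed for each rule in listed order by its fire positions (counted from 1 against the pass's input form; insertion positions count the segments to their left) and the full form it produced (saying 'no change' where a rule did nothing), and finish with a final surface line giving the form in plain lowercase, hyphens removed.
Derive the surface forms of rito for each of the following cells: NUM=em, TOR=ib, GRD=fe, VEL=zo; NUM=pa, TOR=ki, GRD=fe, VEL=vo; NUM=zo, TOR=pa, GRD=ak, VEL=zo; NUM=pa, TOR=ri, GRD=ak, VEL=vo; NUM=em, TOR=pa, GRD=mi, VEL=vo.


cell NUM=em, TOR=ib, GRD=fe, VEL=zo:
underlying: re-rito-se-ke-bg
1. d -> t, g -> k, z -> s / _ #: fires at position(s) 12: reritosekebk
2. 0 -> a / C _ C: inserts after position(s) 11: reritosekebak
3. o -> e, u -> i / F C0 _: fires at position(s) 6: reritesekebak
surface: reritesekebak

cell NUM=pa, TOR=ki, GRD=fe, VEL=vo:
underlying: s-rito-e-ke-tr
1. d -> t, g -> k, z -> s / _ #: no change
2. 0 -> a / C _ C: inserts after position(s) 1, 9: saritoeketar
3. o -> e, u -> i / F C0 _: fires at position(s) 6: sariteeketar
surface: sariteeketar

cell NUM=zo, TOR=pa, GRD=ak, VEL=zo:
underlying: re-rito-tu-d-ak
1. d -> t, g -> k, z -> s / _ #: no change
2. 0 -> a / C _ C: no change
3. o -> e, u -> i / F C0 _: fires at position(s) 6: reritetudak
surface: reritetudak

cell NUM=pa, TOR=ri, GRD=ak, VEL=vo:
underlying: s-rito-e-d-mz
1. d -> t, g -> k, z -> s / _ #: fires at position(s) 9: sritoedms
2. 0 -> a / C _ C: inserts after position(s) 1, 7, 8: saritoedamas
3. o -> e, u -> i / F C0 _: fires at position(s) 6: sariteedamas
surface: sariteedamas

cell NUM=em, TOR=pa, GRD=mi, VEL=vo:
underlying: s-rito-se-li-ak
1. d -> t, g -> k, z -> s / _ #: no change
2. 0 -> a / C _ C: inserts after position(s) 1: saritoseliak
3. o -> e, u -> i / F C0 _: fires at position(s) 6: sariteseliak
surface: sariteseliak


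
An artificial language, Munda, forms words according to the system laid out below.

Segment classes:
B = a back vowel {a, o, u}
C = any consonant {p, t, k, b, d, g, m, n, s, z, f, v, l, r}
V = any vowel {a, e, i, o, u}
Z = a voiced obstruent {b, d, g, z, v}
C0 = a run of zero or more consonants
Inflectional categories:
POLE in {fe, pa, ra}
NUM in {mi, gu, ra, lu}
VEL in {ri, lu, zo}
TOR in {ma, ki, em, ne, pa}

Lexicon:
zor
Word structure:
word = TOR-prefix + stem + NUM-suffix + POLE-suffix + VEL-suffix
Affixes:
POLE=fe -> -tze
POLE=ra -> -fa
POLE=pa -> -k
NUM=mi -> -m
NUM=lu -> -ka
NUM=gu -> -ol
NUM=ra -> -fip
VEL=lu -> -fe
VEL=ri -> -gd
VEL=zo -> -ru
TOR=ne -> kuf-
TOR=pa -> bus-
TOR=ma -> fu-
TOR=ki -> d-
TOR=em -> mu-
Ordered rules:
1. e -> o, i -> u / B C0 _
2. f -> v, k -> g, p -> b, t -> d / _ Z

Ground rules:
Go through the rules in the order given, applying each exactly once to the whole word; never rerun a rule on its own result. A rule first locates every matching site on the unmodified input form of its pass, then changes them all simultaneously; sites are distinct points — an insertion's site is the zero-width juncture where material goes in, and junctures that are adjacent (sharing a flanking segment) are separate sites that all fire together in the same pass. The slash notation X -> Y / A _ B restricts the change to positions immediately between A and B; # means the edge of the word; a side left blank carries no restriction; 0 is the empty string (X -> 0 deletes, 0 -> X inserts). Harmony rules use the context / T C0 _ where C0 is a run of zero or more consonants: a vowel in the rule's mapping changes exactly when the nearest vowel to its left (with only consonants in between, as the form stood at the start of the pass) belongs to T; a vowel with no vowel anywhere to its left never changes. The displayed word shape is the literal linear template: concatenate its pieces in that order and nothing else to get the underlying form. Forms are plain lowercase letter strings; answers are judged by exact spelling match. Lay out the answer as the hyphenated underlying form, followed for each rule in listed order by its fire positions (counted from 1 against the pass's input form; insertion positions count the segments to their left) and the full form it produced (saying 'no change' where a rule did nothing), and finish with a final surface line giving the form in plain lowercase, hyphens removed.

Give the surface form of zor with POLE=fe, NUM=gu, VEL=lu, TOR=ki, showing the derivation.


underlying: d-zor-ol-tze-fe
1. e -> o, i -> u / B C0 _: fires at position(s) 9: dzoroltzofe
2. f -> v, k -> g, p -> b, t -> d / _ Z: fires at position(s) 7: dzoroldzofe
surface: dzoroldzofe


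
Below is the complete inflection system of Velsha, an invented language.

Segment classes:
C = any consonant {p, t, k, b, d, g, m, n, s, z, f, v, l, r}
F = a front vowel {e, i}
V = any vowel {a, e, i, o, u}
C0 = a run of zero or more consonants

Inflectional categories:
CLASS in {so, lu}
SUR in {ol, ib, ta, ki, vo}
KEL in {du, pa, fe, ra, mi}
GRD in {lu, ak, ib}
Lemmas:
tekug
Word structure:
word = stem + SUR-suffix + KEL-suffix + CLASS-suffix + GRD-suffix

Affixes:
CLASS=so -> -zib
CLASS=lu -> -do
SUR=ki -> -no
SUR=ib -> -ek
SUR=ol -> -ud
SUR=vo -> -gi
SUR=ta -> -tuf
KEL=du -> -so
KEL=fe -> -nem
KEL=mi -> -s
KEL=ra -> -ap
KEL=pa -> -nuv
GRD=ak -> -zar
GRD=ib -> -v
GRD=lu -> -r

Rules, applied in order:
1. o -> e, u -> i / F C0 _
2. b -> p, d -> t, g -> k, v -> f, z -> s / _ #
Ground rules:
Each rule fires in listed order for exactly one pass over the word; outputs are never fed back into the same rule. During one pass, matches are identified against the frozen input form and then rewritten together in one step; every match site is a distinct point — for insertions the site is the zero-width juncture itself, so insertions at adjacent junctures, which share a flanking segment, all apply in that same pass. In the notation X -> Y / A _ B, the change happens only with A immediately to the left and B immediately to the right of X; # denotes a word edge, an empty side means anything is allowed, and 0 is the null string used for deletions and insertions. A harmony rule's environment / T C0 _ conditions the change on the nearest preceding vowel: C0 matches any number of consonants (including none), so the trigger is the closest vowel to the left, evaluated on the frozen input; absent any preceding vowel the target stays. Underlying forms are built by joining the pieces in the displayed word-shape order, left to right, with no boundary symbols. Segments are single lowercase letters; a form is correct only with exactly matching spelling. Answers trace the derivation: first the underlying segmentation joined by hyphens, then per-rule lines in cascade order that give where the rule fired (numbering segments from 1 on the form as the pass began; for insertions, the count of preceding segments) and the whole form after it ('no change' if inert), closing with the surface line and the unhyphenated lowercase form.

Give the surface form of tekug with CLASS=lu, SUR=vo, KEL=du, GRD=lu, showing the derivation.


underlying: tekug-gi-so-do-r
1. o -> e, u -> i / F C0 _: fires at position(s) 4, 9: tekiggisedor
2. b -> p, d -> t, g -> k, v -> f, z -> s / _ #: no change
surface: tekiggisedor


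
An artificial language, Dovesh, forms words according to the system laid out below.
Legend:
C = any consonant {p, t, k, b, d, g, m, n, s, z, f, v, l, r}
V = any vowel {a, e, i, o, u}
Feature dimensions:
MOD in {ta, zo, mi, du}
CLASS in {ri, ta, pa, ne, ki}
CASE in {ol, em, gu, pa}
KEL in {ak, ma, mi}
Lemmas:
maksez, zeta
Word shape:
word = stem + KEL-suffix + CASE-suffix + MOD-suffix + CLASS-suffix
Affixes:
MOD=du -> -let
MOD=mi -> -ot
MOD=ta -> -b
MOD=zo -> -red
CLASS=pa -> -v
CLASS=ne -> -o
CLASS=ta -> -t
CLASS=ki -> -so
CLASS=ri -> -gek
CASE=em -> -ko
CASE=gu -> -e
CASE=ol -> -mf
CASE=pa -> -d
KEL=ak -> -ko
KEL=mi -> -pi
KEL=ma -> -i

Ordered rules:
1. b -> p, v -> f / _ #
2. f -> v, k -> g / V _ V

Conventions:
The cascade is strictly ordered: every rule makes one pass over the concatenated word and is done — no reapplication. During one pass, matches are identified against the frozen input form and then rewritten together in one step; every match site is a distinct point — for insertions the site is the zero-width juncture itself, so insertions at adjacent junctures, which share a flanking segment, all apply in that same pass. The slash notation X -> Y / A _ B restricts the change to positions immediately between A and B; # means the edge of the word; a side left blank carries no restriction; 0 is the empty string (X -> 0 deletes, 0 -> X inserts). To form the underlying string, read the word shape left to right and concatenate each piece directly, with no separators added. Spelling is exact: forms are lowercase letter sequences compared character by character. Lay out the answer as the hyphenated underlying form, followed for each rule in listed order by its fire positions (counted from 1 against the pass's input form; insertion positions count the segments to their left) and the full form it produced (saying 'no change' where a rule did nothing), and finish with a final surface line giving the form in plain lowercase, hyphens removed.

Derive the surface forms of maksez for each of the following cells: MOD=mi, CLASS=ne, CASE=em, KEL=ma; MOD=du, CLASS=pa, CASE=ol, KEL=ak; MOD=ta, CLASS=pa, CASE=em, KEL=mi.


cell MOD=mi, CLASS=ne, CASE=em, KEL=ma:
underlying: maksez-i-ko-ot-o
1. b -> p, v -> f / _ #: no change
2. f -> v, k -> g / V _ V: fires at position(s) 8: maksezigooto
surface: maksezigooto

cell MOD=du, CLASS=pa, CASE=ol, KEL=ak:
underlying: maksez-ko-mf-let-v
1. b -> p, v -> f / _ #: fires at position(s) 14: maksezkomfletf
2. f -> v, k -> g / V _ V: no change
surface: maksezkomfletf

cell MOD=ta, CLASS=pa, CASE=em, KEL=mi:
underlying: maksez-pi-ko-b-v
1. b -> p, v -> f / _ #: fires at position(s) 12: maksezpikobf
2. f -> v, k -> g / V _ V: fires at position(s) 9: maksezpigobf
surface: maksezpigobf


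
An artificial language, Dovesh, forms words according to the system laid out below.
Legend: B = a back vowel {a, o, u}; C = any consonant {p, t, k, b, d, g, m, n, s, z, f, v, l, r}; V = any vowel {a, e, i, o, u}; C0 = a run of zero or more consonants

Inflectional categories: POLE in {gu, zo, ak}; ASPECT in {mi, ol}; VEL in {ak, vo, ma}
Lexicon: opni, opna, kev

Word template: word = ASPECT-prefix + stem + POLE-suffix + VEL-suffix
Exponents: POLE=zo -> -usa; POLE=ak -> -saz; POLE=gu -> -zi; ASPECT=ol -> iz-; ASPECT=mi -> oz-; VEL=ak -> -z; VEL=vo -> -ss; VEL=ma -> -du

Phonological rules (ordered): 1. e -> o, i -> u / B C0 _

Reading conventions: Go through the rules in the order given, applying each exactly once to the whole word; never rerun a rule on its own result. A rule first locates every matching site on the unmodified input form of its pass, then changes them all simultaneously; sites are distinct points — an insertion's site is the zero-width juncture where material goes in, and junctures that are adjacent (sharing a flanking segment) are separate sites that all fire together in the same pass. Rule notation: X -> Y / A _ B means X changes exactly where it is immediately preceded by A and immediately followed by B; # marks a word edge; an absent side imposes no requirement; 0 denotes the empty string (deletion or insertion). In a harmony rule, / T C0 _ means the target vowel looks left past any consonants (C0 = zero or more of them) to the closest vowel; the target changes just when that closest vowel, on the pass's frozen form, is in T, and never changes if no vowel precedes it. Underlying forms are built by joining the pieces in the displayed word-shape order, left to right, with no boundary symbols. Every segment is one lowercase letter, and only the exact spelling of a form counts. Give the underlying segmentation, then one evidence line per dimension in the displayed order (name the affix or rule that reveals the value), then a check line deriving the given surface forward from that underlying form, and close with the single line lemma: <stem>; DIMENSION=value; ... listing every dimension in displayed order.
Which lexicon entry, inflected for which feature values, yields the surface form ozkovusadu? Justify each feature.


underlying: oz-kev-usa-du
POLE=zo - signalled by the affix -usa
ASPECT=mi - signalled by the affix oz-
VEL=ma - signalled by the affix -du
check: ozkevusadu -> ozkovusadu
lemma: kev; POLE=zo; ASPECT=mi; VEL=ma


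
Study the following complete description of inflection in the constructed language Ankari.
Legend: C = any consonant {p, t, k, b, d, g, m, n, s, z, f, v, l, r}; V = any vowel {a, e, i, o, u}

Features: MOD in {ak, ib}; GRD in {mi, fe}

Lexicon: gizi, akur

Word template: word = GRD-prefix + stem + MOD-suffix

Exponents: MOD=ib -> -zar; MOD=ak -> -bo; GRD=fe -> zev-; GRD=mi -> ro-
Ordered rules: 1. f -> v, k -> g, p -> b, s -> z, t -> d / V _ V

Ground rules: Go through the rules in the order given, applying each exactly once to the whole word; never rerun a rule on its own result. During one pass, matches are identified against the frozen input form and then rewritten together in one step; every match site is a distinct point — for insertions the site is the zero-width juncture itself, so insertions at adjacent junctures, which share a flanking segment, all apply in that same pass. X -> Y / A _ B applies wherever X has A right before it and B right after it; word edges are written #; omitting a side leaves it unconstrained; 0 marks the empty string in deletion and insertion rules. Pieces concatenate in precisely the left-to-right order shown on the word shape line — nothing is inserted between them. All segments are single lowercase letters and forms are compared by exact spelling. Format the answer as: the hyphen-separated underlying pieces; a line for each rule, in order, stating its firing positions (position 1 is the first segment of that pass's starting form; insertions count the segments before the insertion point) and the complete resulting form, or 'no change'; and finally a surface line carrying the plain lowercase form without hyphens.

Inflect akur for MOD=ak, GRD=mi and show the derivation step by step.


underlying: ro-akur-bo
1. f -> v, k -> g, p -> b, s -> z, t -> d / V _ V: fires at position(s) 4: roagurbo
surface: roagurbo


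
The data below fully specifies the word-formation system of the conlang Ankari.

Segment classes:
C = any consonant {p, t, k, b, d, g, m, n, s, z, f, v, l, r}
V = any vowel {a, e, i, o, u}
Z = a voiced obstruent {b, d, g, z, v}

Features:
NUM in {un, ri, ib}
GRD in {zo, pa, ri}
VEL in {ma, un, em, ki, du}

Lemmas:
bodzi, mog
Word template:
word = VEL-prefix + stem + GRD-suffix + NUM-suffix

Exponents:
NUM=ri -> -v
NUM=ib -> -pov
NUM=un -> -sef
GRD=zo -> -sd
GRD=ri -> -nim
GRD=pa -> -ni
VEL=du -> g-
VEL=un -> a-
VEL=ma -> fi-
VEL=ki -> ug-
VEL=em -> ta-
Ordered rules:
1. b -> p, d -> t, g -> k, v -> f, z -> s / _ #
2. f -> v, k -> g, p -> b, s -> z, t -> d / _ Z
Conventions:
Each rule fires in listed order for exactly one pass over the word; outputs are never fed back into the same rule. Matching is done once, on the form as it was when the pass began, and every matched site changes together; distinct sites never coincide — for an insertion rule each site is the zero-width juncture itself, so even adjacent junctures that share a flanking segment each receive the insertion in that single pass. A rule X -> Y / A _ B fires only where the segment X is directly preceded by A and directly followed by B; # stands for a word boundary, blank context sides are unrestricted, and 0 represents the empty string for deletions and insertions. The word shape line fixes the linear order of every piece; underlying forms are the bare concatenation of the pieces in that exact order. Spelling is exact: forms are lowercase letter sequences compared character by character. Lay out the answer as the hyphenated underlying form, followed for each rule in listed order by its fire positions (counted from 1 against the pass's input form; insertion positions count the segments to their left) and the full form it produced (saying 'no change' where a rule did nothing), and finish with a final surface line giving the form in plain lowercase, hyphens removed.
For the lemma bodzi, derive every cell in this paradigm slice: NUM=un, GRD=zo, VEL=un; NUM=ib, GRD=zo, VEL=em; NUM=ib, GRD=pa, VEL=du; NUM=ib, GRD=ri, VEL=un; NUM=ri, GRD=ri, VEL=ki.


cell NUM=un, GRD=zo, VEL=un:
underlying: a-bodzi-sd-sef
1. b -> p, d -> t, g -> k, v -> f, z -> s / _ #: no change
2. f -> v, k -> g, p -> b, s -> z, t -> d / _ Z: fires at position(s) 7: abodzizdsef
surface: abodzizdsef

cell NUM=ib, GRD=zo, VEL=em:
underlying: ta-bodzi-sd-pov
1. b -> p, d -> t, g -> k, v -> f, z -> s / _ #: fires at position(s) 12: tabodzisdpof
2. f -> v, k -> g, p -> b, s -> z, t -> d / _ Z: fires at position(s) 8: tabodzizdpof
surface: tabodzizdpof

cell NUM=ib, GRD=pa, VEL=du:
underlying: g-bodzi-ni-pov
1. b -> p, d -> t, g -> k, v -> f, z -> s / _ #: fires at position(s) 11: gbodzinipof
2. f -> v, k -> g, p -> b, s -> z, t -> d / _ Z: no change
surface: gbodzinipof

cell NUM=ib, GRD=ri, VEL=un:
underlying: a-bodzi-nim-pov
1. b -> p, d -> t, g -> k, v -> f, z -> s / _ #: fires at position(s) 12: abodzinimpof
2. f -> v, k -> g, p -> b, s -> z, t -> d / _ Z: no change
surface: abodzinimpof

cell NUM=ri, GRD=ri, VEL=ki:
underlying: ug-bodzi-nim-v
1. b -> p, d -> t, g -> k, v -> f, z -> s / _ #: fires at position(s) 11: ugbodzinimf
2. f -> v, k -> g, p -> b, s -> z, t -> d / _ Z: no change
surface: ugbodzinimf


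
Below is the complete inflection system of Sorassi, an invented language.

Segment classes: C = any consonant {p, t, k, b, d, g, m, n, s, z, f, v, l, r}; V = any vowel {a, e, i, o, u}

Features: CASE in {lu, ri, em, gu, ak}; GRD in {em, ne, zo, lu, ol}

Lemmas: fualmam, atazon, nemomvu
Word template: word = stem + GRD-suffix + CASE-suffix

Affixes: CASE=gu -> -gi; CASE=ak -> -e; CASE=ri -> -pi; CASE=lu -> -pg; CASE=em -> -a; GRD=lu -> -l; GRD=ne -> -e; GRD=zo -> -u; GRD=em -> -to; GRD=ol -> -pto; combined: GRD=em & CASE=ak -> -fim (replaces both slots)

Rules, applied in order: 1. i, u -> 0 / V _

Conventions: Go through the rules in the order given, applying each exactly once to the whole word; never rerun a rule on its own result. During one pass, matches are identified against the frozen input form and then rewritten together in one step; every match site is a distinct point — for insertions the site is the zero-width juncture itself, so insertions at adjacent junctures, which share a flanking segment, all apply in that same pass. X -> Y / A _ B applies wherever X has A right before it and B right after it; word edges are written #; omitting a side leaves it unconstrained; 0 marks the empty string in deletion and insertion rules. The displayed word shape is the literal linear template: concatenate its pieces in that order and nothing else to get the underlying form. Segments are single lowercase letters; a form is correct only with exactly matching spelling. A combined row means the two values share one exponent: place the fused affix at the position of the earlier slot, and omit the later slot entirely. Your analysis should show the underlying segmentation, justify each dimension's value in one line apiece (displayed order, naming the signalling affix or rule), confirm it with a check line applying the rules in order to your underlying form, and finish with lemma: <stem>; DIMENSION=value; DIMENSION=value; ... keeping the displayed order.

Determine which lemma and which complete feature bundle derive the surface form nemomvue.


underlying: nemomvu-u-e
CASE=ak - signalled by the affix -e
GRD=zo - signalled by the affix -u
check: nemomvuue -> nemomvue
lemma: nemomvu; CASE=ak; GRD=zo


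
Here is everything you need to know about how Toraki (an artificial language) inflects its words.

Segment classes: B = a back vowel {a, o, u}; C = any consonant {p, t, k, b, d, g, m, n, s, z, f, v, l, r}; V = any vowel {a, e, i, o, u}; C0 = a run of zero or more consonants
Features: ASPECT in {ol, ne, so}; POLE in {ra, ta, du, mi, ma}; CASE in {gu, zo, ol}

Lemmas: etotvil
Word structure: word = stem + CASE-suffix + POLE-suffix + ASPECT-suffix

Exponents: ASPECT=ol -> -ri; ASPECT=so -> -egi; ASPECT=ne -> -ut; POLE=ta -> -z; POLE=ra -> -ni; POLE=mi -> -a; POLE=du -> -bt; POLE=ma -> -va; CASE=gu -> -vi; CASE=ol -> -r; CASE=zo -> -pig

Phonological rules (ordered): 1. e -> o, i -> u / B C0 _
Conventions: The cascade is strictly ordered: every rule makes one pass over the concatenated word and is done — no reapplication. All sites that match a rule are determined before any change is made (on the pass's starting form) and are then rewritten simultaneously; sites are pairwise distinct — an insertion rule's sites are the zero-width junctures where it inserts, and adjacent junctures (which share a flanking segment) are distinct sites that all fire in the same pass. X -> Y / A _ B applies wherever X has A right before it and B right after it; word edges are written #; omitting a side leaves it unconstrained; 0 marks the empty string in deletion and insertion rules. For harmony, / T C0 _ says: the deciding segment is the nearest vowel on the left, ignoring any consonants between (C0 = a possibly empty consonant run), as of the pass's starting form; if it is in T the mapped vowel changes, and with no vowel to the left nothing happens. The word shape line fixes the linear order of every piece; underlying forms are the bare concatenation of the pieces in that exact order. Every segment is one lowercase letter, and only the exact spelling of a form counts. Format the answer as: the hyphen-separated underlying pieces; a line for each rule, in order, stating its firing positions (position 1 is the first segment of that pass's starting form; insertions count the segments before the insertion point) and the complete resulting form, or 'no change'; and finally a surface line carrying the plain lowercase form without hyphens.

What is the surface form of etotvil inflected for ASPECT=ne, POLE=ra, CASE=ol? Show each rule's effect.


underlying: etotvil-r-ni-ut
1. e -> o, i -> u / B C0 _: fires at position(s) 6: etotvulrniut
surface: etotvulrniut


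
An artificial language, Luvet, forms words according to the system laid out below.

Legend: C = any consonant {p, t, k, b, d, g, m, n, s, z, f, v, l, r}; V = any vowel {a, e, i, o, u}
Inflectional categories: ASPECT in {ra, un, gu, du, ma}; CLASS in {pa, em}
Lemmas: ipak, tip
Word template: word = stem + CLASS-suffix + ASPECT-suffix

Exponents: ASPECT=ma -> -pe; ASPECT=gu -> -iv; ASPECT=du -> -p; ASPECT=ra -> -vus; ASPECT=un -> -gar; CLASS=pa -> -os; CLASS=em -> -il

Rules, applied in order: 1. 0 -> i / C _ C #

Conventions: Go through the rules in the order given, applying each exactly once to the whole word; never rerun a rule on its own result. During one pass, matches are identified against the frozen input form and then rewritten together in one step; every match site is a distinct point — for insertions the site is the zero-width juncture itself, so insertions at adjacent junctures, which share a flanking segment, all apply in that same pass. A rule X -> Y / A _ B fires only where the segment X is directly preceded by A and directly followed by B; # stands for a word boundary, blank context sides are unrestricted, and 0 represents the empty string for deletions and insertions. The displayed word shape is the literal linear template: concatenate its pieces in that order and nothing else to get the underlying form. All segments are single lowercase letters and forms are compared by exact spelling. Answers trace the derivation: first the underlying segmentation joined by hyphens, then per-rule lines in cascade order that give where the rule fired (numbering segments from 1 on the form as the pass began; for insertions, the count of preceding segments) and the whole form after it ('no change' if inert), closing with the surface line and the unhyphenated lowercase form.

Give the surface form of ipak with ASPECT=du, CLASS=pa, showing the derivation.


underlying: ipak-os-p
1. 0 -> i / C _ C #: inserts after position(s) 6: ipakosip
surface: ipakosip


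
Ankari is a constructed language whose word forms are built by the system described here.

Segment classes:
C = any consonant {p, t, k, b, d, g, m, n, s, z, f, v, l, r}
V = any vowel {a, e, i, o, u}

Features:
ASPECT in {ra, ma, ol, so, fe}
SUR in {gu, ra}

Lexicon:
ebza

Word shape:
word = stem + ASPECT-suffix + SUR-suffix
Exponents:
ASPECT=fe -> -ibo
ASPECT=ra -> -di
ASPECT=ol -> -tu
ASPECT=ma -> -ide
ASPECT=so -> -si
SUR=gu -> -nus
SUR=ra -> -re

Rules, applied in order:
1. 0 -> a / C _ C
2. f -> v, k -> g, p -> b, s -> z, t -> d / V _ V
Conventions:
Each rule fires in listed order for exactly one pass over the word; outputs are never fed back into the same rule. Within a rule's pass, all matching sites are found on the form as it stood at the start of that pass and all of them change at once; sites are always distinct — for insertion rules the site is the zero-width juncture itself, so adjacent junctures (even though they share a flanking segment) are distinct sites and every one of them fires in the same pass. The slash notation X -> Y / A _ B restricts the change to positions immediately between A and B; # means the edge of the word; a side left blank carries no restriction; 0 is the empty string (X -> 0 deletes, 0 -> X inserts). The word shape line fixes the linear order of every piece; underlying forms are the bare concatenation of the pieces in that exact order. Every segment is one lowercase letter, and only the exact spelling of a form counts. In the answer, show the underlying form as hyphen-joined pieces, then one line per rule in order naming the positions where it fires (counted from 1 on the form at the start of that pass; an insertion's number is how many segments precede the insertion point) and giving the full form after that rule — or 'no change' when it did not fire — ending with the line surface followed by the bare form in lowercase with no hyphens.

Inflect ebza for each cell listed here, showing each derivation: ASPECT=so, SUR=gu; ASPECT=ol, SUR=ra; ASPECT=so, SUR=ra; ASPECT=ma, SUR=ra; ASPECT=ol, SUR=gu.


cell ASPECT=so, SUR=gu:
underlying: ebza-si-nus
1. 0 -> a / C _ C: inserts after position(s) 2: ebazasinus
2. f -> v, k -> g, p -> b, s -> z, t -> d / V _ V: fires at position(s) 6: ebazazinus
surface: ebazazinus

cell ASPECT=ol, SUR=ra:
underlying: ebza-tu-re
1. 0 -> a / C _ C: inserts after position(s) 2: ebazature
2. f -> v, k -> g, p -> b, s -> z, t -> d / V _ V: fires at position(s) 6: ebazadure
surface: ebazadure

cell ASPECT=so, SUR=ra:
underlying: ebza-si-re
1. 0 -> a / C _ C: inserts after position(s) 2: ebazasire
2. f -> v, k -> g, p -> b, s -> z, t -> d / V _ V: fires at position(s) 6: ebazazire
surface: ebazazire

cell ASPECT=ma, SUR=ra:
underlying: ebza-ide-re
1. 0 -> a / C _ C: inserts after position(s) 2: ebazaidere
2. f -> v, k -> g, p -> b, s -> z, t -> d / V _ V: no change
surface: ebazaidere

cell ASPECT=ol, SUR=gu:
underlying: ebza-tu-nus
1. 0 -> a / C _ C: inserts after position(s) 2: ebazatunus
2. f -> v, k -> g, p -> b, s -> z, t -> d / V _ V: fires at position(s) 6: ebazadunus
surface: ebazadunus


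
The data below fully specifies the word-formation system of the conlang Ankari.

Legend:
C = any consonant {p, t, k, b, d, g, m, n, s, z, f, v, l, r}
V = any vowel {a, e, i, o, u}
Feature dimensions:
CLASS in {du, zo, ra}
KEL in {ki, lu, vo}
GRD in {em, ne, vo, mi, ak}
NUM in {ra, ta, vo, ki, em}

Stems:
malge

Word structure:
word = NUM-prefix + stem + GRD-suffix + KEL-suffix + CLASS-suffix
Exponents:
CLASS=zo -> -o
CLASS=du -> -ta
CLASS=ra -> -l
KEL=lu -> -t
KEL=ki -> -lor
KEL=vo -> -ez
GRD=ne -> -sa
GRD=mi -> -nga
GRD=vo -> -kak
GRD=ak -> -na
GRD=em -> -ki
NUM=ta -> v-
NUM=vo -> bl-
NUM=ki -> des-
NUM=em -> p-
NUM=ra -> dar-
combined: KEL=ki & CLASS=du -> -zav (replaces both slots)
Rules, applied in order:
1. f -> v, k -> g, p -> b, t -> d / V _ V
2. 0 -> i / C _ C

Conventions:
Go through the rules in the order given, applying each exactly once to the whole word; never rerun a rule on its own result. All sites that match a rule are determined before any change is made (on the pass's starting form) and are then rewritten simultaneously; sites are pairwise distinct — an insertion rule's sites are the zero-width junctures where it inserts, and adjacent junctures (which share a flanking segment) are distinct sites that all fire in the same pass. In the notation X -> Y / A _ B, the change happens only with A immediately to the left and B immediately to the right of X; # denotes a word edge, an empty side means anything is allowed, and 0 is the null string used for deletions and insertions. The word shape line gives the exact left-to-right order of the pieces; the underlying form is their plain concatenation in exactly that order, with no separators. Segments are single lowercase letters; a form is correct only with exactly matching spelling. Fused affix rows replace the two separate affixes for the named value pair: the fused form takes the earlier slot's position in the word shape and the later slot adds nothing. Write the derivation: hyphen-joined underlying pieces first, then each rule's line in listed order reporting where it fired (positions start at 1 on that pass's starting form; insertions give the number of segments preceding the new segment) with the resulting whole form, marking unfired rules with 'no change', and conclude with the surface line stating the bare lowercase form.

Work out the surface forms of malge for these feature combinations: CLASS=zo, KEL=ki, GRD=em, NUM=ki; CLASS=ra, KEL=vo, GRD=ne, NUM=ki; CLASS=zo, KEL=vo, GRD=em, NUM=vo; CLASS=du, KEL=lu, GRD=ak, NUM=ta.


cell CLASS=zo, KEL=ki, GRD=em, NUM=ki:
underlying: des-malge-ki-lor-o
1. f -> v, k -> g, p -> b, t -> d / V _ V: fires at position(s) 9: desmalgegiloro
2. 0 -> i / C _ C: inserts after position(s) 3, 6: desimaligegiloro
surface: desimaligegiloro

cell CLASS=ra, KEL=vo, GRD=ne, NUM=ki:
underlying: des-malge-sa-ez-l
1. f -> v, k -> g, p -> b, t -> d / V _ V: no change
2. 0 -> i / C _ C: inserts after position(s) 3, 6, 12: desimaligesaezil
surface: desimaligesaezil

cell CLASS=zo, KEL=vo, GRD=em, NUM=vo:
underlying: bl-malge-ki-ez-o
1. f -> v, k -> g, p -> b, t -> d / V _ V: fires at position(s) 8: blmalgegiezo
2. 0 -> i / C _ C: inserts after position(s) 1, 2, 5: bilimaligegiezo
surface: bilimaligegiezo

cell CLASS=du, KEL=lu, GRD=ak, NUM=ta:
underlying: v-malge-na-t-ta
1. f -> v, k -> g, p -> b, t -> d / V _ V: no change
2. 0 -> i / C _ C: inserts after position(s) 1, 4, 9: vimaligenatita
surface: vimaligenatita


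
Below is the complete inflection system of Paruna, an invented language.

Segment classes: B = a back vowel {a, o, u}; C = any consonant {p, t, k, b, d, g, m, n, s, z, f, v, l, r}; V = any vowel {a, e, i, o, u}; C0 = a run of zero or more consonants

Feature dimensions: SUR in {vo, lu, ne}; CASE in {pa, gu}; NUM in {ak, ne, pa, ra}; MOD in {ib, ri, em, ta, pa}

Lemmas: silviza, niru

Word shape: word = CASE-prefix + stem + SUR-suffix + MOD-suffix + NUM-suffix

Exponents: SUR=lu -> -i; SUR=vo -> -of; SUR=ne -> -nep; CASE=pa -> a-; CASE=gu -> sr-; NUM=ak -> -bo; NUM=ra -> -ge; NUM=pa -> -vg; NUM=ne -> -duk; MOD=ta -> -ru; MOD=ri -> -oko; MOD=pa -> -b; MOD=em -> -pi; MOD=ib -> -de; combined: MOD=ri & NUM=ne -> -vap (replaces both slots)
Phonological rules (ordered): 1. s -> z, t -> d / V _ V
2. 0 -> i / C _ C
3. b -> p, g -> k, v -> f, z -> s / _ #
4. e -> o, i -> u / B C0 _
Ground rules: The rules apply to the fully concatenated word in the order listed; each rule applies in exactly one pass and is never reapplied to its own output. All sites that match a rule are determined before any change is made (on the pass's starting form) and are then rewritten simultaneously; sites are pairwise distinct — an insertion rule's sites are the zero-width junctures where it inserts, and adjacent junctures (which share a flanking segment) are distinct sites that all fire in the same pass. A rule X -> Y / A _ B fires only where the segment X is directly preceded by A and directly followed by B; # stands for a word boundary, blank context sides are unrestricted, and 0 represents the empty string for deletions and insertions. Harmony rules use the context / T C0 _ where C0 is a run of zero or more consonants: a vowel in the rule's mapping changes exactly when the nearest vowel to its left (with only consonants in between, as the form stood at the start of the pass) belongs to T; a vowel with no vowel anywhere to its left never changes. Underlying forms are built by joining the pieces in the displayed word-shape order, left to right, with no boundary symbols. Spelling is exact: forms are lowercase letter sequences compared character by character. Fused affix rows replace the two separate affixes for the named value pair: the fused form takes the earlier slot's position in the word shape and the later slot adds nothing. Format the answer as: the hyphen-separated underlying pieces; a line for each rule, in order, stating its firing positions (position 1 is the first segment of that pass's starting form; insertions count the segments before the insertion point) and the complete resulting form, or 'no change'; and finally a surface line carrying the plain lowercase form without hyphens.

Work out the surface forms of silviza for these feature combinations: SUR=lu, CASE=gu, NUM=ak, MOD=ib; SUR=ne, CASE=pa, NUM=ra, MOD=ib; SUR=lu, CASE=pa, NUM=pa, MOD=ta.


cell SUR=lu, CASE=gu, NUM=ak, MOD=ib:
underlying: sr-silviza-i-de-bo
1. s -> z, t -> d / V _ V: no change
2. 0 -> i / C _ C: inserts after position(s) 1, 2, 5: sirisilivizaidebo
3. b -> p, g -> k, v -> f, z -> s / _ #: no change
4. e -> o, i -> u / B C0 _: fires at position(s) 13: sirisilivizaudebo
surface: sirisilivizaudebo

cell SUR=ne, CASE=pa, NUM=ra, MOD=ib:
underlying: a-silviza-nep-de-ge
1. s -> z, t -> d / V _ V: fires at position(s) 2: azilvizanepdege
2. 0 -> i / C _ C: inserts after position(s) 4, 11: azilivizanepidege
3. b -> p, g -> k, v -> f, z -> s / _ #: no change
4. e -> o, i -> u / B C0 _: fires at position(s) 3, 11: azulivizanopidege
surface: azulivizanopidege

cell SUR=lu, CASE=pa, NUM=pa, MOD=ta:
underlying: a-silviza-i-ru-vg
1. s -> z, t -> d / V _ V: fires at position(s) 2: azilvizairuvg
2. 0 -> i / C _ C: inserts after position(s) 4, 12: azilivizairuvig
3. b -> p, g -> k, v -> f, z -> s / _ #: fires at position(s) 15: azilivizairuvik
4. e -> o, i -> u / B C0 _: fires at position(s) 3, 10, 14: azulivizauruvuk
surface: azulivizauruvuk


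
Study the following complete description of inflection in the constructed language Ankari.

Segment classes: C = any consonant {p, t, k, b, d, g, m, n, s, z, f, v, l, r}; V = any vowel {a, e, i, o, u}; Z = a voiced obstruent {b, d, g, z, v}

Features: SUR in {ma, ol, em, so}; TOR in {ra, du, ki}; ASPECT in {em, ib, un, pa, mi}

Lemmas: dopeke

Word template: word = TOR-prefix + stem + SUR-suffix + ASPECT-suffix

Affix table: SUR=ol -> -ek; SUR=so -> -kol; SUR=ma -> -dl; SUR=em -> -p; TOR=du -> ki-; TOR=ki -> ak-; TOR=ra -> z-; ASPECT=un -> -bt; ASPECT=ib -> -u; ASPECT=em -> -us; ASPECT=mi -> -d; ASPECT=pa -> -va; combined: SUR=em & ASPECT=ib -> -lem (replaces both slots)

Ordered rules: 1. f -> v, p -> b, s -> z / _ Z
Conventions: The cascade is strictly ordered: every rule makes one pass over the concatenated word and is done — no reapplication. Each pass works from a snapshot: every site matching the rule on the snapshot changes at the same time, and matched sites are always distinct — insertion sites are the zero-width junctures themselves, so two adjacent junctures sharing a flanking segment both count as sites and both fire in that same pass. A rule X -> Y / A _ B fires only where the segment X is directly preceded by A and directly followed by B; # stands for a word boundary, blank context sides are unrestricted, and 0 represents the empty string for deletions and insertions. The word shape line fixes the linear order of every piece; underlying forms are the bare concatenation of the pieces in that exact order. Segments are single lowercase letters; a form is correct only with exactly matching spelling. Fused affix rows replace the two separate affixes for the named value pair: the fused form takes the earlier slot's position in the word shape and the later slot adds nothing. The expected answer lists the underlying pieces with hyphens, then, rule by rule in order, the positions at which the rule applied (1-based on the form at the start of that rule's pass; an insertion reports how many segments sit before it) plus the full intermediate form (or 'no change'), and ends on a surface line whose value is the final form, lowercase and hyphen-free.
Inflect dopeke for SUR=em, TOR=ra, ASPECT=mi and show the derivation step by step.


underlying: z-dopeke-p-d
1. f -> v, p -> b, s -> z / _ Z: fires at position(s) 8: zdopekebd
surface: zdopekebd


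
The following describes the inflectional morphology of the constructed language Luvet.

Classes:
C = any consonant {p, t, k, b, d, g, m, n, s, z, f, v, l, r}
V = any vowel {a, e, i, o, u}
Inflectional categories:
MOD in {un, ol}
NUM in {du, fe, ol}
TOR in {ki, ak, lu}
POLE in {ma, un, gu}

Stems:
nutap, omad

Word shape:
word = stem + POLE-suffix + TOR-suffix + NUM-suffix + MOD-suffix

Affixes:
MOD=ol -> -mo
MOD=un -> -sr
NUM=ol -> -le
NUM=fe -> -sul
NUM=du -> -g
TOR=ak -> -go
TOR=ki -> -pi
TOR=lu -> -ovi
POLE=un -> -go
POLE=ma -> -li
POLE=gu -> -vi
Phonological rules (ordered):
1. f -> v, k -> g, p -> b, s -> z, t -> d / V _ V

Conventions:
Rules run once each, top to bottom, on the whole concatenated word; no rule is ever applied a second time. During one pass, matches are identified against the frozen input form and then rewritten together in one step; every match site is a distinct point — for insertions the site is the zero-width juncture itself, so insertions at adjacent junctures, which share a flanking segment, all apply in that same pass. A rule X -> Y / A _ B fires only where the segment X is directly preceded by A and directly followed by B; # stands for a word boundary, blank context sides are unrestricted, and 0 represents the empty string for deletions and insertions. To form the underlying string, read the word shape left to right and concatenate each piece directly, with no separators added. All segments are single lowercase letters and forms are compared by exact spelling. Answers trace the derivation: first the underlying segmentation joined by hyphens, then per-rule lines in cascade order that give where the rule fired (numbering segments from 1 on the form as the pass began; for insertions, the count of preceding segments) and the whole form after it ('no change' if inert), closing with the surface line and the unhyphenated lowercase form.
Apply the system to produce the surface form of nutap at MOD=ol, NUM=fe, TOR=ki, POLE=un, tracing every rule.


underlying: nutap-go-pi-sul-mo
1. f -> v, k -> g, p -> b, s -> z, t -> d / V _ V: fires at position(s) 3, 8, 10: nudapgobizulmo
surface: nudapgobizulmo
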